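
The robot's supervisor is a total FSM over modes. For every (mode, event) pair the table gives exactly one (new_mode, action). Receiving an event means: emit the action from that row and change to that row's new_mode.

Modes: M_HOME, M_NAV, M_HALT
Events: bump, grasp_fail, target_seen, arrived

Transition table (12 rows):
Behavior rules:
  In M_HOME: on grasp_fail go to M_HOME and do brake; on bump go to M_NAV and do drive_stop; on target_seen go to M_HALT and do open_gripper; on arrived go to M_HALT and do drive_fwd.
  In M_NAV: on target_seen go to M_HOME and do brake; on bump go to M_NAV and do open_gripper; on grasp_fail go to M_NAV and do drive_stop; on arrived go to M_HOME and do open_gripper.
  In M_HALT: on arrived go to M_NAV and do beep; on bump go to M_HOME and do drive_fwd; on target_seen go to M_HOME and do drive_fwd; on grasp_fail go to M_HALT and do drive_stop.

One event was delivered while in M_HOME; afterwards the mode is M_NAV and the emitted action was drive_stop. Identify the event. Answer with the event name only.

bump

try bump: (M_HOME, bump) → (M_NAV, drive_stop)  ← matches
try grasp_fail: (M_HOME, grasp_fail) → (M_HOME, brake)
try target_seen: (M_HOME, target_seen) → (M_HALT, open_gripper)
try arrived: (M_HOME, arrived) → (M_HALT, drive_fwd)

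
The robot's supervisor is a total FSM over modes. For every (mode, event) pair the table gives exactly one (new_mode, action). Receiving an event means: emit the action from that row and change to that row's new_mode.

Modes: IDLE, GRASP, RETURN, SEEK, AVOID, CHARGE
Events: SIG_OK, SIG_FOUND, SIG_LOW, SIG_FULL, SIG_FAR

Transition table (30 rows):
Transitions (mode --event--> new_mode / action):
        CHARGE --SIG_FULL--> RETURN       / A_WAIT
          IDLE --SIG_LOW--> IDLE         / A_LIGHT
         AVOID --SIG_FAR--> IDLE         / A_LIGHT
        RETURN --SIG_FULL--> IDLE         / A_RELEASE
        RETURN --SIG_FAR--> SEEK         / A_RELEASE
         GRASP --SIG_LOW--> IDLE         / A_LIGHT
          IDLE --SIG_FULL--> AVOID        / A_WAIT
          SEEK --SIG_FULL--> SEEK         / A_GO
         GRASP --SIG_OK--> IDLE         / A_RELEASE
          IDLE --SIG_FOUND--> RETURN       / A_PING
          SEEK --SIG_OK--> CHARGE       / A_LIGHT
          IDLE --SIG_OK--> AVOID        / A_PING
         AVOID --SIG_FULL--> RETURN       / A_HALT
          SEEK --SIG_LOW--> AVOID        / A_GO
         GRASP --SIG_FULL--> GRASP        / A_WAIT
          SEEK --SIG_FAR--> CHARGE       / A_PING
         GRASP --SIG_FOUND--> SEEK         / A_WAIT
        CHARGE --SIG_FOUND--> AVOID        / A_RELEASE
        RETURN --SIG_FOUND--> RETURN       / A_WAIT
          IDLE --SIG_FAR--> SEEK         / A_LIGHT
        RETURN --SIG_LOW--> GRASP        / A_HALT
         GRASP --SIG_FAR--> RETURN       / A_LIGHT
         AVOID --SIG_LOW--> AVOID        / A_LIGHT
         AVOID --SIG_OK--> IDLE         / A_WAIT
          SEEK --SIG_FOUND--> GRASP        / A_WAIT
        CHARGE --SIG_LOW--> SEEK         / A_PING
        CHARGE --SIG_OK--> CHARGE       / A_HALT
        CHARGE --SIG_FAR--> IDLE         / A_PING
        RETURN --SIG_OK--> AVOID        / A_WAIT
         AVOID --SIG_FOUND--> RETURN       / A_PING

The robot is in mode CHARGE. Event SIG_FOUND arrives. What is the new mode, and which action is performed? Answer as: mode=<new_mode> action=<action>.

mode=AVOID action=A_RELEASE

current mode = CHARGE; filter table to that mode:
  (CHARGE, SIG_FULL) → (RETURN, A_WAIT)
  (CHARGE, SIG_FOUND) → (AVOID, A_RELEASE)  ← event matches
  (CHARGE, SIG_LOW) → (SEEK, A_PING)
  (CHARGE, SIG_OK) → (CHARGE, A_HALT)
  (CHARGE, SIG_FAR) → (IDLE, A_PING)
event = SIG_FOUND selects (AVOID, A_RELEASE)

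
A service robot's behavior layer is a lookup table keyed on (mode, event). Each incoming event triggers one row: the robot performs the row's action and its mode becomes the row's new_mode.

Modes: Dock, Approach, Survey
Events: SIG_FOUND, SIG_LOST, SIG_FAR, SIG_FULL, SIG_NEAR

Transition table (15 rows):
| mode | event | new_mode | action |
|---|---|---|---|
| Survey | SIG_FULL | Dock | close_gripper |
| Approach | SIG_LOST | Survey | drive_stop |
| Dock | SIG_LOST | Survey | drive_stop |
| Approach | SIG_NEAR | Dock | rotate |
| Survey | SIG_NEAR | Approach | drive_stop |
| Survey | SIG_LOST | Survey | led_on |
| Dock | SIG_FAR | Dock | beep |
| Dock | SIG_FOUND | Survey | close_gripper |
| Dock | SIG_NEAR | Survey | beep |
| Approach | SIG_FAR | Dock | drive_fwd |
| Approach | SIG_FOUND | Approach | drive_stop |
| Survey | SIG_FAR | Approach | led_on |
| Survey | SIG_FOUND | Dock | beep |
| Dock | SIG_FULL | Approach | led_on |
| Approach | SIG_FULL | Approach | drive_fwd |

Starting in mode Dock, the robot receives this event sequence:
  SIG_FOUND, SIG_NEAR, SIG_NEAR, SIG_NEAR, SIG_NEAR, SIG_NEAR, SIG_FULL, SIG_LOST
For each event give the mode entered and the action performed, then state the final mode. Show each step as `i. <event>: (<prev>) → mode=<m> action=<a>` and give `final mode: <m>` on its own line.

final mode: Survey

1. SIG_FOUND: (Dock) → mode=Survey action=close_gripper
2. SIG_NEAR: (Survey) → mode=Approach action=drive_stop
3. SIG_NEAR: (Approach) → mode=Dock action=rotate
4. SIG_NEAR: (Dock) → mode=Survey action=beep
5. SIG_NEAR: (Survey) → mode=Approach action=drive_stop
6. SIG_NEAR: (Approach) → mode=Dock action=rotate
7. SIG_FULL: (Dock) → mode=Approach action=led_on
8. SIG_LOST: (Approach) → mode=Survey action=drive_stop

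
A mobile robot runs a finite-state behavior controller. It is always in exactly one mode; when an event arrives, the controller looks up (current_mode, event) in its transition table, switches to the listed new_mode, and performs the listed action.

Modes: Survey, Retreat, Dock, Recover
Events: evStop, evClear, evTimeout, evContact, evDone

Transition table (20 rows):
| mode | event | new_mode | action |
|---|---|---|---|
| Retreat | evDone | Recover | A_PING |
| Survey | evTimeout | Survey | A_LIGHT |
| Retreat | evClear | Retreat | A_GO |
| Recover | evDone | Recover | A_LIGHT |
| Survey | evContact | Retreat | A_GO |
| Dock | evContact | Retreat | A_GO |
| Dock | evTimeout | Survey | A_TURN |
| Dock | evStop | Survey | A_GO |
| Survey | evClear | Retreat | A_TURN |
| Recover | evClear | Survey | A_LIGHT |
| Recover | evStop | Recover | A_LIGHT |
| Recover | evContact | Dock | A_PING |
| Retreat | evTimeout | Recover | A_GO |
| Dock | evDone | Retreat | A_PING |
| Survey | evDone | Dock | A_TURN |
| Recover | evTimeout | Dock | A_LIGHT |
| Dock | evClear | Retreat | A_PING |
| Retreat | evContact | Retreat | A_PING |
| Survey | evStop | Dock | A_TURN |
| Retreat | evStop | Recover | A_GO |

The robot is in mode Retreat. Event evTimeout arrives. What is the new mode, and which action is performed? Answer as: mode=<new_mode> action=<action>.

mode=Recover action=A_GO

current mode = Retreat; filter table to that mode:
  (Retreat, evDone) → (Recover, A_PING)
  (Retreat, evClear) → (Retreat, A_GO)
  (Retreat, evTimeout) → (Recover, A_GO)  ← event matches
  (Retreat, evContact) → (Retreat, A_PING)
  (Retreat, evStop) → (Recover, A_GO)
event = evTimeout selects (Recover, A_GO)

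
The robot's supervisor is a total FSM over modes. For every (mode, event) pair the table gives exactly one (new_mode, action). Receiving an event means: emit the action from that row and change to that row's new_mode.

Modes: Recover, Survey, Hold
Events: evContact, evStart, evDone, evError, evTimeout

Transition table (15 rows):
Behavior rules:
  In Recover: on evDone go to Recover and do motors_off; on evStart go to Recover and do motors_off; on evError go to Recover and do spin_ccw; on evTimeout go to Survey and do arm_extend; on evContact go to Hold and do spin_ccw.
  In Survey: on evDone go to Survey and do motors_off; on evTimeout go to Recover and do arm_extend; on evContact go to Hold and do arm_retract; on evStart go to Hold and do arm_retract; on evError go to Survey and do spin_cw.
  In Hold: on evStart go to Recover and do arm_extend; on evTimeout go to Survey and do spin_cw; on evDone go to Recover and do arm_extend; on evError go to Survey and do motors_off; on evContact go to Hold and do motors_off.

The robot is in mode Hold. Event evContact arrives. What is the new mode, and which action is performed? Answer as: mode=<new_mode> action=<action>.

mode=Hold action=motors_off

current mode = Hold; filter table to that mode:
  (Hold, evStart) → (Recover, arm_extend)
  (Hold, evTimeout) → (Survey, spin_cw)
  (Hold, evDone) → (Recover, arm_extend)
  (Hold, evError) → (Survey, motors_off)
  (Hold, evContact) → (Hold, motors_off)  ← event matches
event = evContact selects (Hold, motors_off)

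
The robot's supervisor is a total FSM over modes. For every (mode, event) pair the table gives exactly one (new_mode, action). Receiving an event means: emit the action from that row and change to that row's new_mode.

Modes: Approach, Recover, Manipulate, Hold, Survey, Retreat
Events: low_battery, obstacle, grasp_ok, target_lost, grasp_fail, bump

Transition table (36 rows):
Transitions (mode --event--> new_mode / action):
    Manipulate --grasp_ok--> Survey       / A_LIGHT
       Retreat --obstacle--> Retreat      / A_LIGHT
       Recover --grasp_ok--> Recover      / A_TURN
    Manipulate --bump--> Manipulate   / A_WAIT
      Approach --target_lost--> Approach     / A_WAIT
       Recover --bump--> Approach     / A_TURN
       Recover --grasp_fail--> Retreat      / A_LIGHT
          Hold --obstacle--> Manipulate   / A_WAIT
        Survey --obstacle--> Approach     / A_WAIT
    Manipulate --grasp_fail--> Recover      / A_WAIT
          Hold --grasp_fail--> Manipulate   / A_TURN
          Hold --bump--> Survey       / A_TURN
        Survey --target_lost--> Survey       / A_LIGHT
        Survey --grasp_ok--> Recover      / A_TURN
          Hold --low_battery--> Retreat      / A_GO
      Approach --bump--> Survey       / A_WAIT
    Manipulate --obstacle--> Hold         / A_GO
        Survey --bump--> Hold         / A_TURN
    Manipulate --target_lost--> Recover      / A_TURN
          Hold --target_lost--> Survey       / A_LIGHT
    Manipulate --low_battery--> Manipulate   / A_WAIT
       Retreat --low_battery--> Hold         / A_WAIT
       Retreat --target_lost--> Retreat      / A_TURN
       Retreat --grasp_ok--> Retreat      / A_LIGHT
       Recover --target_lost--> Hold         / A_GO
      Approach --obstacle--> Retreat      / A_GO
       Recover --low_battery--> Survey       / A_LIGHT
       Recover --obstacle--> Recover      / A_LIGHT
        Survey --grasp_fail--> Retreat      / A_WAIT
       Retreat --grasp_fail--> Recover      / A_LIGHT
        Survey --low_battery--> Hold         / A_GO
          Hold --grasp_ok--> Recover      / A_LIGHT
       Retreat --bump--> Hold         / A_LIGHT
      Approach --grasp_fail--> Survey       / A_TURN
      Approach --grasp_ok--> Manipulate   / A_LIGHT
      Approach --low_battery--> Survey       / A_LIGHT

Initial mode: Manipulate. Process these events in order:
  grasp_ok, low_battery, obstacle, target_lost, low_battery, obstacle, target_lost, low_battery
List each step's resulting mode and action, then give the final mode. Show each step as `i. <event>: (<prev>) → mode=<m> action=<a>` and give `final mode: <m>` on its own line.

1. grasp_ok: (Manipulate) → mode=Survey action=A_LIGHT
2. low_battery: (Survey) → mode=Hold action=A_GO
3. obstacle: (Hold) → mode=Manipulate action=A_WAIT
4. target_lost: (Manipulate) → mode=Recover action=A_TURN
5. low_battery: (Recover) → mode=Survey action=A_LIGHT
6. obstacle: (Survey) → mode=Approach action=A_WAIT
7. target_lost: (Approach) → mode=Approach action=A_WAIT
8. low_battery: (Approach) → mode=Survey action=A_LIGHT

final mode: Survey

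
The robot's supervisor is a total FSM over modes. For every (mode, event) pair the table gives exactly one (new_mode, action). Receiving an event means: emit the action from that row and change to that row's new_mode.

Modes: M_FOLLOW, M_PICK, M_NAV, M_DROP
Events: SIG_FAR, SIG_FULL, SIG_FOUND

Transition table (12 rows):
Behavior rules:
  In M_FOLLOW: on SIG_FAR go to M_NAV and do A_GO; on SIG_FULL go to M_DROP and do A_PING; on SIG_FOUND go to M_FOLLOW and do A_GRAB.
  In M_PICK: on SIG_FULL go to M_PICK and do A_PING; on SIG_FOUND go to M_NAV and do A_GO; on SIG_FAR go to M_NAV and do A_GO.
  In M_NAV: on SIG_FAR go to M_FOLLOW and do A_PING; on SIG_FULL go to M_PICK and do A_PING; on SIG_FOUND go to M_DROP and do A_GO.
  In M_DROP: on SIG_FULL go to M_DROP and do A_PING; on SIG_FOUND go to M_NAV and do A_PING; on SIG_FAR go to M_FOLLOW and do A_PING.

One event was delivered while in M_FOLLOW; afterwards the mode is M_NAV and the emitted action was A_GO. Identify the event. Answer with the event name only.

SIG_FAR

try SIG_FAR: (M_FOLLOW, SIG_FAR) → (M_NAV, A_GO)  ← matches
try SIG_FULL: (M_FOLLOW, SIG_FULL) → (M_DROP, A_PING)
try SIG_FOUND: (M_FOLLOW, SIG_FOUND) → (M_FOLLOW, A_GRAB)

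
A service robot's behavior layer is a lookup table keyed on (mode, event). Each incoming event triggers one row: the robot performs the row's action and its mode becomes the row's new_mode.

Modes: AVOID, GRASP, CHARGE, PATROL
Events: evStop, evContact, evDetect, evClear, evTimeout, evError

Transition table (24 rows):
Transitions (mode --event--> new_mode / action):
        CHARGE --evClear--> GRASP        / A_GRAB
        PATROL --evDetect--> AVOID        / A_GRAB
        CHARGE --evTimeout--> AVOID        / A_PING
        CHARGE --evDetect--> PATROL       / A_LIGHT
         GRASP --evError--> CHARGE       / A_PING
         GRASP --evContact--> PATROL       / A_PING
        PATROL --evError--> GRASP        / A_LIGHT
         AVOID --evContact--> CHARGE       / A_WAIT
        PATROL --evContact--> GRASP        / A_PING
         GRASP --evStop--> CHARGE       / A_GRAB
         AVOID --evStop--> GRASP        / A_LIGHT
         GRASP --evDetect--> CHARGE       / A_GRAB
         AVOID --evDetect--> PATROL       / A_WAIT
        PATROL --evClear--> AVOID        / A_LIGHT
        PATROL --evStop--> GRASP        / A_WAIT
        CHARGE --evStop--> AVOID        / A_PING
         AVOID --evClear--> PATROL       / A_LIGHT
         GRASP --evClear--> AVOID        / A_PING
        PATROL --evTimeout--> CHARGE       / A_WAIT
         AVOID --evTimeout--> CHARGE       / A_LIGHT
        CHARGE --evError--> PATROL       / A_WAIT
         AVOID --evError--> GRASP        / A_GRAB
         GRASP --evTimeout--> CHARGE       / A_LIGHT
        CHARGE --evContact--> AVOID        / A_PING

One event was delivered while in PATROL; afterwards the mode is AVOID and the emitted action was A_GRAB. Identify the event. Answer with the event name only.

try evStop: (PATROL, evStop) → (GRASP, A_WAIT)
try evContact: (PATROL, evContact) → (GRASP, A_PING)
try evDetect: (PATROL, evDetect) → (AVOID, A_GRAB)  ← matches
try evClear: (PATROL, evClear) → (AVOID, A_LIGHT)
try evTimeout: (PATROL, evTimeout) → (CHARGE, A_WAIT)
try evError: (PATROL, evError) → (GRASP, A_LIGHT)

evDetect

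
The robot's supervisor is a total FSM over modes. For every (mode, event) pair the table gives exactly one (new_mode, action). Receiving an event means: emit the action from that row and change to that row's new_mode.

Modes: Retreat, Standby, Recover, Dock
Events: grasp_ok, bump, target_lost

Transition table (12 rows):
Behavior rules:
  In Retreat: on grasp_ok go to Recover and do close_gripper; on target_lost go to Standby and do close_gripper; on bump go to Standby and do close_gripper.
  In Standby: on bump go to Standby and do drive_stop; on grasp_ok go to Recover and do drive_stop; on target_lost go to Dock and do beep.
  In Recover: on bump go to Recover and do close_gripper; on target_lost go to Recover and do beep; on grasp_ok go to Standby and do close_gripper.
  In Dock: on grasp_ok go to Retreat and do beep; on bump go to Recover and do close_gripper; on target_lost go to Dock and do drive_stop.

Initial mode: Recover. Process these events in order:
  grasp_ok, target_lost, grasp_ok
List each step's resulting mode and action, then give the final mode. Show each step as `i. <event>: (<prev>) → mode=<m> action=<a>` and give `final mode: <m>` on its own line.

final mode: Retreat

1. grasp_ok: (Recover) → mode=Standby action=close_gripper
2. target_lost: (Standby) → mode=Dock action=beep
3. grasp_ok: (Dock) → mode=Retreat action=beep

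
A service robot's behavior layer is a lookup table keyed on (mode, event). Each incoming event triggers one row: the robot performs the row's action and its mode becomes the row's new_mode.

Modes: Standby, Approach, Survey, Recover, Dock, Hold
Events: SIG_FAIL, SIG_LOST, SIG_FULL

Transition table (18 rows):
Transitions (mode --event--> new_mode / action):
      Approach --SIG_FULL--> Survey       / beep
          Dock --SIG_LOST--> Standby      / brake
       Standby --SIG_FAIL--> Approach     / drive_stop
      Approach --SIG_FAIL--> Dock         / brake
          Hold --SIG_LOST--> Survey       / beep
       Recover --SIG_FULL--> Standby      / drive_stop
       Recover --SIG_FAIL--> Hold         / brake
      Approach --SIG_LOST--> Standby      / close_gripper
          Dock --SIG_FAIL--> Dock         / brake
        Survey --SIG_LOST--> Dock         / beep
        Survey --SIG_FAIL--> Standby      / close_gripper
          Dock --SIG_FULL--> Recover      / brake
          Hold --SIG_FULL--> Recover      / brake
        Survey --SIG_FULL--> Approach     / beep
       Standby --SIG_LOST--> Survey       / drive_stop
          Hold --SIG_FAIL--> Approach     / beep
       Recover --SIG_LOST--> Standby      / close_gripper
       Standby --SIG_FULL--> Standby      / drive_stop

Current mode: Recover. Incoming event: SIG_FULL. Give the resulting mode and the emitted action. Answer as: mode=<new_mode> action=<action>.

current mode = Recover; filter table to that mode:
  (Recover, SIG_FULL) → (Standby, drive_stop)  ← event matches
  (Recover, SIG_FAIL) → (Hold, brake)
  (Recover, SIG_LOST) → (Standby, close_gripper)
event = SIG_FULL selects (Standby, drive_stop)

mode=Standby action=drive_stop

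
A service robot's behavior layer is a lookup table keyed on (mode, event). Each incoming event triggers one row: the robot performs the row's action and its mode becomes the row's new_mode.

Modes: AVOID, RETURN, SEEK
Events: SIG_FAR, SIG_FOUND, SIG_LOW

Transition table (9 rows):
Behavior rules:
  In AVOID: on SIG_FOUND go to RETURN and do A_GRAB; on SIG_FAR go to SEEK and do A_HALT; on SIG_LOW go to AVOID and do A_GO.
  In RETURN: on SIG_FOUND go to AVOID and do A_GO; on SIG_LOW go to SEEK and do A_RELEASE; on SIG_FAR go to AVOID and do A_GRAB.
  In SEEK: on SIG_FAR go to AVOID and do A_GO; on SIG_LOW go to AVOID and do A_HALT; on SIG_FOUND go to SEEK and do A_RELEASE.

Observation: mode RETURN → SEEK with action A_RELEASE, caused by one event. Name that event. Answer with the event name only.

try SIG_FAR: (RETURN, SIG_FAR) → (AVOID, A_GRAB)
try SIG_FOUND: (RETURN, SIG_FOUND) → (AVOID, A_GO)
try SIG_LOW: (RETURN, SIG_LOW) → (SEEK, A_RELEASE)  ← matches

SIG_LOW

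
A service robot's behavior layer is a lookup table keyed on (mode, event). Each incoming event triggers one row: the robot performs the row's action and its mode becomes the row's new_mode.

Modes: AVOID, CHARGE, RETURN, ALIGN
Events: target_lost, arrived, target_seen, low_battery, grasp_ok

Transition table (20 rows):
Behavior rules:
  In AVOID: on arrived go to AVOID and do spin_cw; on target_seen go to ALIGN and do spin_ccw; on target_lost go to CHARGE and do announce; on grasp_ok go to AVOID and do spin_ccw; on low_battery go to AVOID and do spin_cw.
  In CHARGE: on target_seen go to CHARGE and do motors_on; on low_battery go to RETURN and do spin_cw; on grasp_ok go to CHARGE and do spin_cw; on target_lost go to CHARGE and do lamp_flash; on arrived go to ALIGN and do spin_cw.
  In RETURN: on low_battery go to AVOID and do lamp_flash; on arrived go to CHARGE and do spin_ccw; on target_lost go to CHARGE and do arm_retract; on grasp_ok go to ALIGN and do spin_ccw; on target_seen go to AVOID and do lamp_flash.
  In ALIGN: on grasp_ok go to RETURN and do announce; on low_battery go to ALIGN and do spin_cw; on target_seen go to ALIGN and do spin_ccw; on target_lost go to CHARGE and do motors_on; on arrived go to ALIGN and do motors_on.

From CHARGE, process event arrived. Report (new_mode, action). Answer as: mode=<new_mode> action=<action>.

mode=ALIGN action=spin_cw

current mode = CHARGE; filter table to that mode:
  (CHARGE, target_seen) → (CHARGE, motors_on)
  (CHARGE, low_battery) → (RETURN, spin_cw)
  (CHARGE, grasp_ok) → (CHARGE, spin_cw)
  (CHARGE, target_lost) → (CHARGE, lamp_flash)
  (CHARGE, arrived) → (ALIGN, spin_cw)  ← event matches
event = arrived selects (ALIGN, spin_cw)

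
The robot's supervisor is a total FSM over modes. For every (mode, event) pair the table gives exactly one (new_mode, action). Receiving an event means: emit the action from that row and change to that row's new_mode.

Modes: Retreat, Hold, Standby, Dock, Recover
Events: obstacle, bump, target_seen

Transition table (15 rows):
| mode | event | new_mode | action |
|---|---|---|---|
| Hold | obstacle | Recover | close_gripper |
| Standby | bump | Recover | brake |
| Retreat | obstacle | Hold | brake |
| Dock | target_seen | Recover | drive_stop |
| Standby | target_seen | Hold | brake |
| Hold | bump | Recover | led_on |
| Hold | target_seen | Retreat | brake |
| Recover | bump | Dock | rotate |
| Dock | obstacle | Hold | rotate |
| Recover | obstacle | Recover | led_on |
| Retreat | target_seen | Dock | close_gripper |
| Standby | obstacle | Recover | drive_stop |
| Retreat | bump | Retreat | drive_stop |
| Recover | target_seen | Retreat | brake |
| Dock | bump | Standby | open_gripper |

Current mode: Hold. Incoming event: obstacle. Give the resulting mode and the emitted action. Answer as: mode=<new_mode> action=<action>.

current mode = Hold; filter table to that mode:
  (Hold, obstacle) → (Recover, close_gripper)  ← event matches
  (Hold, bump) → (Recover, led_on)
  (Hold, target_seen) → (Retreat, brake)
event = obstacle selects (Recover, close_gripper)

mode=Recover action=close_gripper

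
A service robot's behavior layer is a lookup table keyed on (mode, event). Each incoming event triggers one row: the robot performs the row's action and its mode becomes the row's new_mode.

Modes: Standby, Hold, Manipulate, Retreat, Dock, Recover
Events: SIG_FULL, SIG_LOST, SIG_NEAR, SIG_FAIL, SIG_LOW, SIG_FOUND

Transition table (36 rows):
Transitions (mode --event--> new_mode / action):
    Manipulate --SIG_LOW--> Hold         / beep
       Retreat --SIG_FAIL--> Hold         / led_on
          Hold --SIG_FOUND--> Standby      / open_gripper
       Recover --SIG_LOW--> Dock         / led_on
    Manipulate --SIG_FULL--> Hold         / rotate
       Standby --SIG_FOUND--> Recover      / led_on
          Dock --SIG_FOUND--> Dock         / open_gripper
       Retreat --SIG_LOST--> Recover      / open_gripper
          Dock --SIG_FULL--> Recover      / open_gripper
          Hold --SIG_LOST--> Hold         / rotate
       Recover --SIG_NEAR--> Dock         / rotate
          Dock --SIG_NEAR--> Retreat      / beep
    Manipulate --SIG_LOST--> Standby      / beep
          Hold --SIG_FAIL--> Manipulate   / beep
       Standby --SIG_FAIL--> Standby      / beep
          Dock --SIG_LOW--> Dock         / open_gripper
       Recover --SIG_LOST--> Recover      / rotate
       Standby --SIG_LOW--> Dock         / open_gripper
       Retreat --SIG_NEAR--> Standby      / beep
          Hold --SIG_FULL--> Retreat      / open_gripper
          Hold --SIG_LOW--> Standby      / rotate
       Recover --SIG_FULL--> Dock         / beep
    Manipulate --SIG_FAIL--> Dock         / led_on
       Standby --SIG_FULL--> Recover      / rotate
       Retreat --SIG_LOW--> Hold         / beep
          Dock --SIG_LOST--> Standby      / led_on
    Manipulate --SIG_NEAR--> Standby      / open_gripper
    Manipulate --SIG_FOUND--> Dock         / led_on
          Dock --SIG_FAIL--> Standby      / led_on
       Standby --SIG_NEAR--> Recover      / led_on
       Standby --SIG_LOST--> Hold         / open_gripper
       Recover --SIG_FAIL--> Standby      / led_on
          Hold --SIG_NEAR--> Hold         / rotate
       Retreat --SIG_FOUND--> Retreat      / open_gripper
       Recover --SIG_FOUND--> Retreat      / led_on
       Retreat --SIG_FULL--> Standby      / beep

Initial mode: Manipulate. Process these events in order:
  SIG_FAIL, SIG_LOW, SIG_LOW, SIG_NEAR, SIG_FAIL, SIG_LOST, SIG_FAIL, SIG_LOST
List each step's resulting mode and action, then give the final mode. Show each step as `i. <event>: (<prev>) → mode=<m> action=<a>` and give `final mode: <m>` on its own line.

1. SIG_FAIL: (Manipulate) → mode=Dock action=led_on
2. SIG_LOW: (Dock) → mode=Dock action=open_gripper
3. SIG_LOW: (Dock) → mode=Dock action=open_gripper
4. SIG_NEAR: (Dock) → mode=Retreat action=beep
5. SIG_FAIL: (Retreat) → mode=Hold action=led_on
6. SIG_LOST: (Hold) → mode=Hold action=rotate
7. SIG_FAIL: (Hold) → mode=Manipulate action=beep
8. SIG_LOST: (Manipulate) → mode=Standby action=beep

final mode: Standby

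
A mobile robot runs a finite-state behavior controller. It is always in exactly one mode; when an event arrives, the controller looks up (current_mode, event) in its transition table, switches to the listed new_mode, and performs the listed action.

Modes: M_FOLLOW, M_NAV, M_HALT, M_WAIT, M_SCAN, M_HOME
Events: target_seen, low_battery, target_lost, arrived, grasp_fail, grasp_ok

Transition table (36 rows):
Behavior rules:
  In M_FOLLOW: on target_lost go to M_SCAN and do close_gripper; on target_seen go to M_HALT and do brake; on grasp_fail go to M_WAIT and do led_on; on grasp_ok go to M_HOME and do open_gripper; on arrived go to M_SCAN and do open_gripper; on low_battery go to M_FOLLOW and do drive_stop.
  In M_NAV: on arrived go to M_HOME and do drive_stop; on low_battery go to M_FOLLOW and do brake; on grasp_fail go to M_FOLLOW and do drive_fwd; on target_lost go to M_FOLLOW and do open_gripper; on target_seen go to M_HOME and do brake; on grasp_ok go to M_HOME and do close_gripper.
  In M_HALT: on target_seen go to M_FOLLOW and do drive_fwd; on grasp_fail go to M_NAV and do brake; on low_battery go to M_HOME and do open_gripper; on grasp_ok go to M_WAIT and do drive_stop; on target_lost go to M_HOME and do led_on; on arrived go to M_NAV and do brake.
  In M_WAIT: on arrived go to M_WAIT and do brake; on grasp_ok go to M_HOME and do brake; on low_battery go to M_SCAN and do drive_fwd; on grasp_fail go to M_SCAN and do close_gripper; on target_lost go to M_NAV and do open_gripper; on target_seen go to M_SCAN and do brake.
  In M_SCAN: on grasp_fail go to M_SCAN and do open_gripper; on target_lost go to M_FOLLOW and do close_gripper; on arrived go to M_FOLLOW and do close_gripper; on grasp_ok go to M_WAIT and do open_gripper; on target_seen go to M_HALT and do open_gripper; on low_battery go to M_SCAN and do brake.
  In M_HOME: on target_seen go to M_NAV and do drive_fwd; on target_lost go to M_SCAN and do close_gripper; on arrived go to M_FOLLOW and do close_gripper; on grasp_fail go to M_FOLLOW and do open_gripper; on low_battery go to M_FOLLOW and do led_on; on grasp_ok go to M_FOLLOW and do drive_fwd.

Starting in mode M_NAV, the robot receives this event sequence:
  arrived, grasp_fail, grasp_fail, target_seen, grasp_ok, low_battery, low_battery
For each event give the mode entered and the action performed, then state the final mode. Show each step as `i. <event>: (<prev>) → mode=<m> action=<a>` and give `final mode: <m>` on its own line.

1. arrived: (M_NAV) → mode=M_HOME action=drive_stop
2. grasp_fail: (M_HOME) → mode=M_FOLLOW action=open_gripper
3. grasp_fail: (M_FOLLOW) → mode=M_WAIT action=led_on
4. target_seen: (M_WAIT) → mode=M_SCAN action=brake
5. grasp_ok: (M_SCAN) → mode=M_WAIT action=open_gripper
6. low_battery: (M_WAIT) → mode=M_SCAN action=drive_fwd
7. low_battery: (M_SCAN) → mode=M_SCAN action=brake

final mode: M_SCAN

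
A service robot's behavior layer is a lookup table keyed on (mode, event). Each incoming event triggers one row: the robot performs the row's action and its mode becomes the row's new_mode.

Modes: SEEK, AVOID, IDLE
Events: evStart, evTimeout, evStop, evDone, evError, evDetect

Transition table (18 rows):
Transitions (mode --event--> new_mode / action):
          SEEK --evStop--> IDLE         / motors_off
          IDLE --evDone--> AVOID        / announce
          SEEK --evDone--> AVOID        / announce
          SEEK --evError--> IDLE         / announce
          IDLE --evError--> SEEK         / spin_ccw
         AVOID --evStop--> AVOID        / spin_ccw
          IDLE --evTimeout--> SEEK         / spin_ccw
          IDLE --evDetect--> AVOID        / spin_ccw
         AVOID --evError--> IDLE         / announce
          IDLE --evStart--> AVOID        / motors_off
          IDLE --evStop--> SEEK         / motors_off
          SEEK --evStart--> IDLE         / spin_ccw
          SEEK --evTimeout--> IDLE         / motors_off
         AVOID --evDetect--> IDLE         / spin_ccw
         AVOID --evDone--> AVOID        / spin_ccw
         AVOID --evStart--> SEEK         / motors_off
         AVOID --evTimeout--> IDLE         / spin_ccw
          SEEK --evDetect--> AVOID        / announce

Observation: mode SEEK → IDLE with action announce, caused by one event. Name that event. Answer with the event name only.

try evStart: (SEEK, evStart) → (IDLE, spin_ccw)
try evTimeout: (SEEK, evTimeout) → (IDLE, motors_off)
try evStop: (SEEK, evStop) → (IDLE, motors_off)
try evDone: (SEEK, evDone) → (AVOID, announce)
try evError: (SEEK, evError) → (IDLE, announce)  ← matches
try evDetect: (SEEK, evDetect) → (AVOID, announce)

evError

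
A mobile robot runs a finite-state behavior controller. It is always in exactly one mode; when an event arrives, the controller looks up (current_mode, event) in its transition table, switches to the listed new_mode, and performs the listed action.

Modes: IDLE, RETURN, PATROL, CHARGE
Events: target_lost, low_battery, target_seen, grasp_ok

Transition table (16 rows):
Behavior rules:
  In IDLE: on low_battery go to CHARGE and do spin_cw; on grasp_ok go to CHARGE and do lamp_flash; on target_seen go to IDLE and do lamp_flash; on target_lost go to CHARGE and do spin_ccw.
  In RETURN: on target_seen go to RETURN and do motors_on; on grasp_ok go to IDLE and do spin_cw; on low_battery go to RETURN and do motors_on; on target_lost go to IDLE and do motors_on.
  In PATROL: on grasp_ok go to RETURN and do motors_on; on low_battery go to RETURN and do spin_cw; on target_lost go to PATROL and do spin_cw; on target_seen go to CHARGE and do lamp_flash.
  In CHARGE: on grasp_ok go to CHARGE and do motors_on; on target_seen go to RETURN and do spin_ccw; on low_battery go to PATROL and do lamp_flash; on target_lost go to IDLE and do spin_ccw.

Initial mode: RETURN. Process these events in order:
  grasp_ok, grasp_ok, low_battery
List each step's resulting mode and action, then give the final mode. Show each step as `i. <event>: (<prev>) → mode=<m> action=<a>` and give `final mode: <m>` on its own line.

1. grasp_ok: (RETURN) → mode=IDLE action=spin_cw
2. grasp_ok: (IDLE) → mode=CHARGE action=lamp_flash
3. low_battery: (CHARGE) → mode=PATROL action=lamp_flash

final mode: PATROL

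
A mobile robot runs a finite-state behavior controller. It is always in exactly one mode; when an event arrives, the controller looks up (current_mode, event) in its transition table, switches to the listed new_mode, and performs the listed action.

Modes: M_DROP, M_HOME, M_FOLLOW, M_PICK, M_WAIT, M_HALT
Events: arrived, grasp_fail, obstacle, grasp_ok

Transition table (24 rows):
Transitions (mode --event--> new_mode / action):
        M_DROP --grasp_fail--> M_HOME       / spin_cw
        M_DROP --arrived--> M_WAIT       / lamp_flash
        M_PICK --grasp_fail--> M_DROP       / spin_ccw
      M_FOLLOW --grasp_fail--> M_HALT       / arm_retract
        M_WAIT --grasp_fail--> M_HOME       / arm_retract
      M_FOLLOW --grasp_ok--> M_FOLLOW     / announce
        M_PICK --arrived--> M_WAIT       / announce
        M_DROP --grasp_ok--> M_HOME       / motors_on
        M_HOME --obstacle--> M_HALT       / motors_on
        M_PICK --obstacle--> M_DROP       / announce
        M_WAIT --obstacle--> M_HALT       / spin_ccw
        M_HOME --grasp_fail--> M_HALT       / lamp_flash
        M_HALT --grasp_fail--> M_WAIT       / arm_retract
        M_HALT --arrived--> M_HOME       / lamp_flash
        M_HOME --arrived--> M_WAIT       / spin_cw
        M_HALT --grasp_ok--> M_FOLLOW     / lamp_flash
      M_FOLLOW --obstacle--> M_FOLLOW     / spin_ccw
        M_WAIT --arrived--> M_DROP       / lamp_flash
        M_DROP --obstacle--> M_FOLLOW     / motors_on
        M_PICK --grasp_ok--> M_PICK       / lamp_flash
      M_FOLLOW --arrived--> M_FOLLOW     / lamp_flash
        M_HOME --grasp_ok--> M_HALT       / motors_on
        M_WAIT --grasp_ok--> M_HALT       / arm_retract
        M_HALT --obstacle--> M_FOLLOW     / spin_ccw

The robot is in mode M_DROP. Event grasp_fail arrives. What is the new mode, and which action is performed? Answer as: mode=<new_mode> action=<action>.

current mode = M_DROP; filter table to that mode:
  (M_DROP, grasp_fail) → (M_HOME, spin_cw)  ← event matches
  (M_DROP, arrived) → (M_WAIT, lamp_flash)
  (M_DROP, grasp_ok) → (M_HOME, motors_on)
  (M_DROP, obstacle) → (M_FOLLOW, motors_on)
event = grasp_fail selects (M_HOME, spin_cw)

mode=M_HOME action=spin_cw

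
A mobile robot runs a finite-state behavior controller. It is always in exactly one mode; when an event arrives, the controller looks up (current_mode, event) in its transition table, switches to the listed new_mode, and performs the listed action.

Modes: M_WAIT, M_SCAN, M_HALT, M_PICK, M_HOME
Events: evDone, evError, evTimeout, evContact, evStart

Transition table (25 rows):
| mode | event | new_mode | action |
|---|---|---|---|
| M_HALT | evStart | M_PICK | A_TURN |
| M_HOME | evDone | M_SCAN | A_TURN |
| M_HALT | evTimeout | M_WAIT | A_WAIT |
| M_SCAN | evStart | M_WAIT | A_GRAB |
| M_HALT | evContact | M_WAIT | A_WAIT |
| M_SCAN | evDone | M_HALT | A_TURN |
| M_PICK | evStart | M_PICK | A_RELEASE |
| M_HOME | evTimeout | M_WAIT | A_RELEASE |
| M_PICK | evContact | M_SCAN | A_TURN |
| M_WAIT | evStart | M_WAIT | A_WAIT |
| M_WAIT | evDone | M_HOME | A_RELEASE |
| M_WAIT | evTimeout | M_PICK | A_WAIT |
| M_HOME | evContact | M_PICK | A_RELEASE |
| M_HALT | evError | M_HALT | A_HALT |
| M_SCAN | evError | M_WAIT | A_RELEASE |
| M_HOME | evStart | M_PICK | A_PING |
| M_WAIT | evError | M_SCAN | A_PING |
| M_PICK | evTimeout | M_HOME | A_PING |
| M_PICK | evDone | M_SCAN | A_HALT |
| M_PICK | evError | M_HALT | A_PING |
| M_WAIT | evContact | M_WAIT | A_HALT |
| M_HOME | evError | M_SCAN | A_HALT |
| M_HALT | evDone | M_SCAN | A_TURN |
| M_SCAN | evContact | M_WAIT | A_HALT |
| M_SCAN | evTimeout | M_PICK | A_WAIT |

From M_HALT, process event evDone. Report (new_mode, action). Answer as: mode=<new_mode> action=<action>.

current mode = M_HALT; filter table to that mode:
  (M_HALT, evStart) → (M_PICK, A_TURN)
  (M_HALT, evTimeout) → (M_WAIT, A_WAIT)
  (M_HALT, evContact) → (M_WAIT, A_WAIT)
  (M_HALT, evError) → (M_HALT, A_HALT)
  (M_HALT, evDone) → (M_SCAN, A_TURN)  ← event matches
event = evDone selects (M_SCAN, A_TURN)

mode=M_SCAN action=A_TURN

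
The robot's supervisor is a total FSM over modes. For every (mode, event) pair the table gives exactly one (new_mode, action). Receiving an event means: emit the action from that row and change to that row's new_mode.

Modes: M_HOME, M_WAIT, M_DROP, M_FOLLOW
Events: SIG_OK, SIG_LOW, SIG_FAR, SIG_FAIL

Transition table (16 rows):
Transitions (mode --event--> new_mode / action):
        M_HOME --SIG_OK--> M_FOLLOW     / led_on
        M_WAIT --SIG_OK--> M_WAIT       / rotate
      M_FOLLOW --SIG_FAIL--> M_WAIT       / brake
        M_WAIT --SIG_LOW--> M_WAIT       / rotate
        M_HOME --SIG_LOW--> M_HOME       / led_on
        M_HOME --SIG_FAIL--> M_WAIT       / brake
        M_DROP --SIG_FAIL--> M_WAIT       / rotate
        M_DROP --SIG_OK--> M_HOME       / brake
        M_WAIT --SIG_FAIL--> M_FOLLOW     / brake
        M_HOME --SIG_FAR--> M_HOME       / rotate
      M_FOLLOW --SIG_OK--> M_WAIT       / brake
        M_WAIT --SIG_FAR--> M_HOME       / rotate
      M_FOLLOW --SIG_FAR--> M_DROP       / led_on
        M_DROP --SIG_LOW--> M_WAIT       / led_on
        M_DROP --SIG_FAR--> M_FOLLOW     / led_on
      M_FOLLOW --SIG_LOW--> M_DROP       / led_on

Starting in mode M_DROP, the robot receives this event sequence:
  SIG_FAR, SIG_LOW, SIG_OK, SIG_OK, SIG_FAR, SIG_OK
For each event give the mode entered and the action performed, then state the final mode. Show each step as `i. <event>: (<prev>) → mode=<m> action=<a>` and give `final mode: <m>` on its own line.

final mode: M_HOME

1. SIG_FAR: (M_DROP) → mode=M_FOLLOW action=led_on
2. SIG_LOW: (M_FOLLOW) → mode=M_DROP action=led_on
3. SIG_OK: (M_DROP) → mode=M_HOME action=brake
4. SIG_OK: (M_HOME) → mode=M_FOLLOW action=led_on
5. SIG_FAR: (M_FOLLOW) → mode=M_DROP action=led_on
6. SIG_OK: (M_DROP) → mode=M_HOME action=brake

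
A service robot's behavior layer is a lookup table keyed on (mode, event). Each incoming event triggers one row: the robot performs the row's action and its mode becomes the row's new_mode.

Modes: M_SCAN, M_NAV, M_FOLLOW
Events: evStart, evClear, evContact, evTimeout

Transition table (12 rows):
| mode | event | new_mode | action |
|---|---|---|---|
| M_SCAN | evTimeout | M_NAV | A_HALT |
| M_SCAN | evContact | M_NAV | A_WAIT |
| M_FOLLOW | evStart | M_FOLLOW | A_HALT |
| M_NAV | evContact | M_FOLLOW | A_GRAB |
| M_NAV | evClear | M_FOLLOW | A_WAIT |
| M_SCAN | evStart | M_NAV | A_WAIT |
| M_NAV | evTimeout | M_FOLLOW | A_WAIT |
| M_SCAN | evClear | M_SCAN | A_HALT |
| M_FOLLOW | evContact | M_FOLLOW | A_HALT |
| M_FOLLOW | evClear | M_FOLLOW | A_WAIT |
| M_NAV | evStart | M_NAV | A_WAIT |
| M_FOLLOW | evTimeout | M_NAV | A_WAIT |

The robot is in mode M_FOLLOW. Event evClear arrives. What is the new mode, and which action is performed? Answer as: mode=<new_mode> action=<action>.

mode=M_FOLLOW action=A_WAIT

current mode = M_FOLLOW; filter table to that mode:
  (M_FOLLOW, evStart) → (M_FOLLOW, A_HALT)
  (M_FOLLOW, evContact) → (M_FOLLOW, A_HALT)
  (M_FOLLOW, evClear) → (M_FOLLOW, A_WAIT)  ← event matches
  (M_FOLLOW, evTimeout) → (M_NAV, A_WAIT)
event = evClear selects (M_FOLLOW, A_WAIT)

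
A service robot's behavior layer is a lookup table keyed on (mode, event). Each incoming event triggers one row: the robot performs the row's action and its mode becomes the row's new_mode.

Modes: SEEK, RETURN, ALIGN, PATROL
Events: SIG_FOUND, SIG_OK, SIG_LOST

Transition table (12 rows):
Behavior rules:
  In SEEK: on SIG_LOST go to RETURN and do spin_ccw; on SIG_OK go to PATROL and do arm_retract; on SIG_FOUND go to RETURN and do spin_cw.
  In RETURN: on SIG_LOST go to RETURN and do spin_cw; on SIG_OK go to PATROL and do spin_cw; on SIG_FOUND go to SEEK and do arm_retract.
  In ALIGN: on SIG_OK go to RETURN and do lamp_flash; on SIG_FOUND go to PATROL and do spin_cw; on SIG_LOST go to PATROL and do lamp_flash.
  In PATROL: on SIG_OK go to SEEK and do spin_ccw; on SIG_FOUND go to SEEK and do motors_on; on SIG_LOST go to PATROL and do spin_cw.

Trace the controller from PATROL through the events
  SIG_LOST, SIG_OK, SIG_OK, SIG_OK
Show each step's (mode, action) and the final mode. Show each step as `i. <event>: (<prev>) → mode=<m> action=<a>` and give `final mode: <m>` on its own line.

final mode: SEEK

1. SIG_LOST: (PATROL) → mode=PATROL action=spin_cw
2. SIG_OK: (PATROL) → mode=SEEK action=spin_ccw
3. SIG_OK: (SEEK) → mode=PATROL action=arm_retract
4. SIG_OK: (PATROL) → mode=SEEK action=spin_ccw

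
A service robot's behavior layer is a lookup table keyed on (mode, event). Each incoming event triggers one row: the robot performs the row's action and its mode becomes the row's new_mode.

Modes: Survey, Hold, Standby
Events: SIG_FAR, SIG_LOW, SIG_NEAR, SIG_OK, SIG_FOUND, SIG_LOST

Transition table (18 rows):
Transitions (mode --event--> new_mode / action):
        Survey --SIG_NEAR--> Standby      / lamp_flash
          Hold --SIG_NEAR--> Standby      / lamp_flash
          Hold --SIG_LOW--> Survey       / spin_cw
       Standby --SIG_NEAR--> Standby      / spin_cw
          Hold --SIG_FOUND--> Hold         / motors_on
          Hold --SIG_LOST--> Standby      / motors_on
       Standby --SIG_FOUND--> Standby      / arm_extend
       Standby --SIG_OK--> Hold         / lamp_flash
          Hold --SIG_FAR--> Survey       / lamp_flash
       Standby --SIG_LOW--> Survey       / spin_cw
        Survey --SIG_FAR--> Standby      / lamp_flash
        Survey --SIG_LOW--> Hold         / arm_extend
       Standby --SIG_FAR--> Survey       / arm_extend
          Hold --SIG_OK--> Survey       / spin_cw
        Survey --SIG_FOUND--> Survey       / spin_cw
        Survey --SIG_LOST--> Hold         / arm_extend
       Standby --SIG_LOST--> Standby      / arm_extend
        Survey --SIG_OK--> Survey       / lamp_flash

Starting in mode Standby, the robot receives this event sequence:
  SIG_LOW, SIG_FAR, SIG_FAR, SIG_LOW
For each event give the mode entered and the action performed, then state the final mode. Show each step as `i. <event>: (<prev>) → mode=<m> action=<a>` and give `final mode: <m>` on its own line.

1. SIG_LOW: (Standby) → mode=Survey action=spin_cw
2. SIG_FAR: (Survey) → mode=Standby action=lamp_flash
3. SIG_FAR: (Standby) → mode=Survey action=arm_extend
4. SIG_LOW: (Survey) → mode=Hold action=arm_extend

final mode: Hold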